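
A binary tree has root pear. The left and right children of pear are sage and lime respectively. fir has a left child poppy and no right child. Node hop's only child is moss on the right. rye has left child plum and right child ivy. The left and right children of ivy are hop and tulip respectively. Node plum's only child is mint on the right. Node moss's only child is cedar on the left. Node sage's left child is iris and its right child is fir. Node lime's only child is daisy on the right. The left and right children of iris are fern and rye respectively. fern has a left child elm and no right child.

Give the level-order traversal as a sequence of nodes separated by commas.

pear, sage, lime, iris, fir, daisy, fern, rye, poppy, elm, plum, ivy, mint, hop, tulip, moss, cedar

Level-order visits nodes level by level from the root, left to right within each level.
Level 0: pear
Level 1: sage, lime
Level 2: iris, fir, daisy
Level 3: fern, rye, poppy
Level 4: elm, plum, ivy
Level 5: mint, hop, tulip
Level 6: moss
Level 7: cedar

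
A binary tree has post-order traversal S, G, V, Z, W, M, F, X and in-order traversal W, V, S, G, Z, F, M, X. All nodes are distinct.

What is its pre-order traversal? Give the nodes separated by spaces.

The last element of post-order is the root; it splits in-order into left and right subtrees.
Root X: left subtree has 7 nodes {W, V, S, G, Z, F, M}, right has 0 { }.
  Root F: left subtree has 5 nodes {W, V, S, G, Z}, right has 1 {M}.
    Root W: left subtree has 0 nodes { }, right has 4 {V, S, G, Z}.
      Root Z: left subtree has 3 nodes {V, S, G}, right has 0 { }.
        Root V: left subtree has 0 nodes { }, right has 2 {S, G}.
          Root G: left subtree has 1 node {S}, right has 0 { }.

X F W Z V G S M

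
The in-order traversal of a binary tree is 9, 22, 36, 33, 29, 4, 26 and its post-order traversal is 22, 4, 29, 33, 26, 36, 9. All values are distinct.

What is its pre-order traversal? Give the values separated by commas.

The last element of post-order is the root; it splits in-order into left and right subtrees.
Root 9: left subtree has 0 nodes { }, right has 6 {22, 36, 33, 29, 4, 26}.
  Root 36: left subtree has 1 node {22}, right has 4 {33, 29, 4, 26}.
    Root 26: left subtree has 3 nodes {33, 29, 4}, right has 0 { }.
      Root 33: left subtree has 0 nodes { }, right has 2 {29, 4}.
        Root 29: left subtree has 0 nodes { }, right has 1 {4}.

9, 36, 22, 26, 33, 29, 4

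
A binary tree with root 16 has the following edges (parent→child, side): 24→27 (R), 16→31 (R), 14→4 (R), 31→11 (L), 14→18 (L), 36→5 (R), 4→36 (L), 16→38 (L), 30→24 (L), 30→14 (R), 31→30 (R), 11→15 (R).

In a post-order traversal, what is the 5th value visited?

24

Post-order visits the left subtree, then the right subtree, then the node.
At 16: go left to 38.
  38 is a leaf — visit 38.
At 16: go right to 31.
  At 31: go left to 11.
    At 11: no left child.
    At 11: go right to 15.
      15 is a leaf — visit 15.
    Visit 11.
  At 31: go right to 30.
    At 30: go left to 24.
      At 24: no left child.
      At 24: go right to 27.
        27 is a leaf — visit 27.
      Visit 24.
    At 30: go right to 14.
      At 14: go left to 18.
        18 is a leaf — visit 18.
      At 14: go right to 4.
        At 4: go left to 36.
          At 36: no left child.
          At 36: go right to 5.
            5 is a leaf — visit 5.
          Visit 36.
        At 4: no right child.
        Visit 4.
      Visit 14.
    Visit 30.
  Visit 31.
Visit 16.
Full post-order sequence: 38, 15, 11, 27, 24, 18, 5, 36, 4, 14, 30, 31, 16.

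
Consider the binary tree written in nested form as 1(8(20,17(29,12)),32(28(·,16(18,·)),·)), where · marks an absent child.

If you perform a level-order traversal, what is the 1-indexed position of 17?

5

Level-order visits nodes level by level from the root, left to right within each level.
Level 0: 1
Level 1: 8, 32
Level 2: 20, 17, 28
Level 3: 29, 12, 16
Level 4: 18
Full level-order sequence: 1, 8, 32, 20, 17, 28, 29, 12, 16, 18.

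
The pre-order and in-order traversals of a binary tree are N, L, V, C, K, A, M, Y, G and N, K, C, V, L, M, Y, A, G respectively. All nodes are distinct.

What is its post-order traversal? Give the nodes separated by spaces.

K C V Y M G A L N

The first element of pre-order is the root; it splits in-order into left and right subtrees.
Root N: left subtree has 0 nodes { }, right has 8 {K, C, V, L, M, Y, A, G}.
  Root L: left subtree has 3 nodes {K, C, V}, right has 4 {M, Y, A, G}.
    Root V: left subtree has 2 nodes {K, C}, right has 0 { }.
      Root C: left subtree has 1 node {K}, right has 0 { }.
    Root A: left subtree has 2 nodes {M, Y}, right has 1 {G}.
      Root M: left subtree has 0 nodes { }, right has 1 {Y}.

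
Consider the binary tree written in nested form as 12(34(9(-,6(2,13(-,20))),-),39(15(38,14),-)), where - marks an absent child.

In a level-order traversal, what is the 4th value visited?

Level-order visits nodes level by level from the root, left to right within each level.
Level 0: 12
Level 1: 34, 39
Level 2: 9, 15
Level 3: 6, 38, 14
Level 4: 2, 13
Level 5: 20
Full level-order sequence: 12, 34, 39, 9, 15, 6, 38, 14, 2, 13, 20.

9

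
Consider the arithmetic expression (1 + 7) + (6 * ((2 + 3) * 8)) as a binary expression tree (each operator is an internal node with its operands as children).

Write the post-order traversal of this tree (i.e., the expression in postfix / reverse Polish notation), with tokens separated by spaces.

Post-order on an expression tree gives postfix notation: for each operator, emit left operand, right operand, then the operator.

1 7 + 6 2 3 + 8 * * +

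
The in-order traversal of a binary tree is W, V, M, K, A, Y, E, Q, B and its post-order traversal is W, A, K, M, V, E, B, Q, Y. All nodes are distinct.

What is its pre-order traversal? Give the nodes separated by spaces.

The last element of post-order is the root; it splits in-order into left and right subtrees.
Root Y: left subtree has 5 nodes {W, V, M, K, A}, right has 3 {E, Q, B}.
  Root V: left subtree has 1 node {W}, right has 3 {M, K, A}.
    Root M: left subtree has 0 nodes { }, right has 2 {K, A}.
      Root K: left subtree has 0 nodes { }, right has 1 {A}.
  Root Q: left subtree has 1 node {E}, right has 1 {B}.

Y V W M K A Q E B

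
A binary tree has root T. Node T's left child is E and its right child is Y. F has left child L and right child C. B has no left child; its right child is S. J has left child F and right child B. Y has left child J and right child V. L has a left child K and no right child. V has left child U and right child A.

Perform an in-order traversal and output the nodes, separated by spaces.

E T K L F C J B S Y U V A

In-order visits the left subtree, then the node, then the right subtree.
At T: go left to E.
  E is a leaf — visit E.
Visit T.
At T: go right to Y.
  At Y: go left to J.
    At J: go left to F.
      At F: go left to L.
        At L: go left to K.
          K is a leaf — visit K.
        Visit L.
        At L: no right child.
      Visit F.
      At F: go right to C.
        C is a leaf — visit C.
    Visit J.
    At J: go right to B.
      At B: no left child.
      Visit B.
      At B: go right to S.
        S is a leaf — visit S.
  Visit Y.
  At Y: go right to V.
    At V: go left to U.
      U is a leaf — visit U.
    Visit V.
    At V: go right to A.
      A is a leaf — visit A.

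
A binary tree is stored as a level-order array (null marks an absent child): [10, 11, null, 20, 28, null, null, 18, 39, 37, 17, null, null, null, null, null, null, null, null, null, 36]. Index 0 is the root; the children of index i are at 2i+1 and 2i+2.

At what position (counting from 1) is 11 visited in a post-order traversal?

Post-order visits the left subtree, then the right subtree, then the node.
At 10: go left to 11.
  At 11: go left to 20.
    At 20: go left to 18.
      18 is a leaf — visit 18.
    At 20: go right to 39.
      39 is a leaf — visit 39.
    Visit 20.
  At 11: go right to 28.
    At 28: go left to 37.
      At 37: no left child.
      At 37: go right to 36.
        36 is a leaf — visit 36.
      Visit 37.
    At 28: go right to 17.
      17 is a leaf — visit 17.
    Visit 28.
  Visit 11.
At 10: no right child.
Visit 10.
Full post-order sequence: 18, 39, 20, 36, 37, 17, 28, 11, 10.

8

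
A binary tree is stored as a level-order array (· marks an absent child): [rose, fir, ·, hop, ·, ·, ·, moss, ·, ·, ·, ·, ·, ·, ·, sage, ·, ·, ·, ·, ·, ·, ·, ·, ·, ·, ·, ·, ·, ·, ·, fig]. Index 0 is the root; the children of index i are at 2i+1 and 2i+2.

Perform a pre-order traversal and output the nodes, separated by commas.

Pre-order visits the node, then its left subtree, then its right subtree.
Visit rose.
At rose: go left to fir.
  Visit fir.
  At fir: go left to hop.
    Visit hop.
    At hop: go left to moss.
      Visit moss.
      At moss: go left to sage.
        Visit sage.
        At sage: go left to fig.
          fig is a leaf — visit fig.
        At sage: no right child.
      At moss: no right child.
    At hop: no right child.
  At fir: no right child.
At rose: no right child.

rose, fir, hop, moss, sage, fig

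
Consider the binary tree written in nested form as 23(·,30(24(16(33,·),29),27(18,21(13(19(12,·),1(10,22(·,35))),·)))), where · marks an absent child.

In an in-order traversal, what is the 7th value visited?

18

In-order visits the left subtree, then the node, then the right subtree.
At 23: no left child.
Visit 23.
At 23: go right to 30.
  At 30: go left to 24.
    At 24: go left to 16.
      At 16: go left to 33.
        33 is a leaf — visit 33.
      Visit 16.
      At 16: no right child.
    Visit 24.
    At 24: go right to 29.
      29 is a leaf — visit 29.
  Visit 30.
  At 30: go right to 27.
    At 27: go left to 18.
      18 is a leaf — visit 18.
    Visit 27.
    At 27: go right to 21.
      At 21: go left to 13.
        At 13: go left to 19.
          At 19: go left to 12.
            12 is a leaf — visit 12.
          Visit 19.
          At 19: no right child.
        Visit 13.
        At 13: go right to 1.
          At 1: go left to 10.
            10 is a leaf — visit 10.
          Visit 1.
          At 1: go right to 22.
            At 22: no left child.
            Visit 22.
            At 22: go right to 35.
              35 is a leaf — visit 35.
      Visit 21.
      At 21: no right child.
Full in-order sequence: 23, 33, 16, 24, 29, 30, 18, 27, 12, 19, 13, 10, 1, 22, 35, 21.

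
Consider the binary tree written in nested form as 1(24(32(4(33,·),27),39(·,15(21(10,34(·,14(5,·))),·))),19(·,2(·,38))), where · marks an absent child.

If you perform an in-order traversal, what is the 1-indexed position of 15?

12

In-order visits the left subtree, then the node, then the right subtree.
At 1: go left to 24.
  At 24: go left to 32.
    At 32: go left to 4.
      At 4: go left to 33.
        33 is a leaf — visit 33.
      Visit 4.
      At 4: no right child.
    Visit 32.
    At 32: go right to 27.
      27 is a leaf — visit 27.
  Visit 24.
  At 24: go right to 39.
    At 39: no left child.
    Visit 39.
    At 39: go right to 15.
      At 15: go left to 21.
        At 21: go left to 10.
          10 is a leaf — visit 10.
        Visit 21.
        At 21: go right to 34.
          At 34: no left child.
          Visit 34.
          At 34: go right to 14.
            At 14: go left to 5.
              5 is a leaf — visit 5.
            Visit 14.
            At 14: no right child.
      Visit 15.
      At 15: no right child.
Visit 1.
At 1: go right to 19.
  At 19: no left child.
  Visit 19.
  At 19: go right to 2.
    At 2: no left child.
    Visit 2.
    At 2: go right to 38.
      38 is a leaf — visit 38.
Full in-order sequence: 33, 4, 32, 27, 24, 39, 10, 21, 34, 5, 14, 15, 1, 19, 2, 38.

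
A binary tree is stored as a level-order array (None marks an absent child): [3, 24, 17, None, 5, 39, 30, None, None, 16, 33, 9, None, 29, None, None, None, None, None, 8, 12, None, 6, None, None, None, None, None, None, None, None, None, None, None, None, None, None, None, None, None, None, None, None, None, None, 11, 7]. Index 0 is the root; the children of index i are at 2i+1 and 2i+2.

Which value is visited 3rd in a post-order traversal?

Post-order visits the left subtree, then the right subtree, then the node.
At 3: go left to 24.
  At 24: no left child.
  At 24: go right to 5.
    At 5: go left to 16.
      At 16: go left to 8.
        8 is a leaf — visit 8.
      At 16: go right to 12.
        12 is a leaf — visit 12.
      Visit 16.
    At 5: go right to 33.
      At 33: no left child.
      At 33: go right to 6.
        At 6: go left to 11.
          11 is a leaf — visit 11.
        At 6: go right to 7.
          7 is a leaf — visit 7.
        Visit 6.
      Visit 33.
    Visit 5.
  Visit 24.
At 3: go right to 17.
  At 17: go left to 39.
    At 39: go left to 9.
      9 is a leaf — visit 9.
    At 39: no right child.
    Visit 39.
  At 17: go right to 30.
    At 30: go left to 29.
      29 is a leaf — visit 29.
    At 30: no right child.
    Visit 30.
  Visit 17.
Visit 3.
Full post-order sequence: 8, 12, 16, 11, 7, 6, 33, 5, 24, 9, 39, 29, 30, 17, 3.

16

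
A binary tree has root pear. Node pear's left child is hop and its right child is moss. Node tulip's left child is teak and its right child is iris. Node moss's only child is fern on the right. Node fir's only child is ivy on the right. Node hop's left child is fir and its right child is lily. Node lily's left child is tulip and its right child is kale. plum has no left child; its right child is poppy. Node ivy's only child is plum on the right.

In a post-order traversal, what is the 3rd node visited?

Post-order visits the left subtree, then the right subtree, then the node.
At pear: go left to hop.
  At hop: go left to fir.
    At fir: no left child.
    At fir: go right to ivy.
      At ivy: no left child.
      At ivy: go right to plum.
        At plum: no left child.
        At plum: go right to poppy.
          poppy is a leaf — visit poppy.
        Visit plum.
      Visit ivy.
    Visit fir.
  At hop: go right to lily.
    At lily: go left to tulip.
      At tulip: go left to teak.
        teak is a leaf — visit teak.
      At tulip: go right to iris.
        iris is a leaf — visit iris.
      Visit tulip.
    At lily: go right to kale.
      kale is a leaf — visit kale.
    Visit lily.
  Visit hop.
At pear: go right to moss.
  At moss: no left child.
  At moss: go right to fern.
    fern is a leaf — visit fern.
  Visit moss.
Visit pear.
Full post-order sequence: poppy, plum, ivy, fir, teak, iris, tulip, kale, lily, hop, fern, moss, pear.

ivy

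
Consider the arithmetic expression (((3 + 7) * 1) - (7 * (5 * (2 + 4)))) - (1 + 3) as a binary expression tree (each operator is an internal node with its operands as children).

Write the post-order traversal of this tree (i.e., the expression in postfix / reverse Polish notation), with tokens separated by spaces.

3 7 + 1 * 7 5 2 4 + * * - 1 3 + -

Post-order on an expression tree gives postfix notation: for each operator, emit left operand, right operand, then the operator.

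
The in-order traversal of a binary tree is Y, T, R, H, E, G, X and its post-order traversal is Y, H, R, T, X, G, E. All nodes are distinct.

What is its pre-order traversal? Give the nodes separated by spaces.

E T Y R H G X

The last element of post-order is the root; it splits in-order into left and right subtrees.
Root E: left subtree has 4 nodes {Y, T, R, H}, right has 2 {G, X}.
  Root T: left subtree has 1 node {Y}, right has 2 {R, H}.
    Root R: left subtree has 0 nodes { }, right has 1 {H}.
  Root G: left subtree has 0 nodes { }, right has 1 {X}.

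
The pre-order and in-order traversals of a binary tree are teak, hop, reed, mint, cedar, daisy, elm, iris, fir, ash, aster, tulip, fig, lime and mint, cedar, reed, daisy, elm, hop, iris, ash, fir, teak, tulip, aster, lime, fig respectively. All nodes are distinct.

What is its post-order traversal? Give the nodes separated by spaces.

The first element of pre-order is the root; it splits in-order into left and right subtrees.
Root teak: left subtree has 9 nodes {mint, cedar, reed, daisy, elm, hop, iris, ash, fir}, right has 4 {tulip, aster, lime, fig}.
  Root hop: left subtree has 5 nodes {mint, cedar, reed, daisy, elm}, right has 3 {iris, ash, fir}.
    Root reed: left subtree has 2 nodes {mint, cedar}, right has 2 {daisy, elm}.
      Root mint: left subtree has 0 nodes { }, right has 1 {cedar}.
      Root daisy: left subtree has 0 nodes { }, right has 1 {elm}.
    Root iris: left subtree has 0 nodes { }, right has 2 {ash, fir}.
      Root fir: left subtree has 1 node {ash}, right has 0 { }.
  Root aster: left subtree has 1 node {tulip}, right has 2 {lime, fig}.
    Root fig: left subtree has 1 node {lime}, right has 0 { }.

cedar mint elm daisy reed ash fir iris hop tulip lime fig aster teak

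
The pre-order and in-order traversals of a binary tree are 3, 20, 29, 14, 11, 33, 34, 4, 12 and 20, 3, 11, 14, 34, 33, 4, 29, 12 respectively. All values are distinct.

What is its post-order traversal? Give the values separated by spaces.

The first element of pre-order is the root; it splits in-order into left and right subtrees.
Root 3: left subtree has 1 node {20}, right has 7 {11, 14, 34, 33, 4, 29, 12}.
  Root 29: left subtree has 5 nodes {11, 14, 34, 33, 4}, right has 1 {12}.
    Root 14: left subtree has 1 node {11}, right has 3 {34, 33, 4}.
      Root 33: left subtree has 1 node {34}, right has 1 {4}.

20 11 34 4 33 14 12 29 3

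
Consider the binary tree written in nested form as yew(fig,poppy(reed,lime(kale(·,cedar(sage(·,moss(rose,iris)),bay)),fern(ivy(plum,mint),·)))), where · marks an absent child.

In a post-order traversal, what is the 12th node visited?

Post-order visits the left subtree, then the right subtree, then the node.
At yew: go left to fig.
  fig is a leaf — visit fig.
At yew: go right to poppy.
  At poppy: go left to reed.
    reed is a leaf — visit reed.
  At poppy: go right to lime.
    At lime: go left to kale.
      At kale: no left child.
      At kale: go right to cedar.
        At cedar: go left to sage.
          At sage: no left child.
          At sage: go right to moss.
            At moss: go left to rose.
              rose is a leaf — visit rose.
            At moss: go right to iris.
              iris is a leaf — visit iris.
            Visit moss.
          Visit sage.
        At cedar: go right to bay.
          bay is a leaf — visit bay.
        Visit cedar.
      Visit kale.
    At lime: go right to fern.
      At fern: go left to ivy.
        At ivy: go left to plum.
          plum is a leaf — visit plum.
        At ivy: go right to mint.
          mint is a leaf — visit mint.
        Visit ivy.
      At fern: no right child.
      Visit fern.
    Visit lime.
  Visit poppy.
Visit yew.
Full post-order sequence: fig, reed, rose, iris, moss, sage, bay, cedar, kale, plum, mint, ivy, fern, lime, poppy, yew.

ivy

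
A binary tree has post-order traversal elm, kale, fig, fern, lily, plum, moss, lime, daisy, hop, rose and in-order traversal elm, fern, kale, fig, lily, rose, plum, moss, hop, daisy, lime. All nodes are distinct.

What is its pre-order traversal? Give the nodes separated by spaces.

The last element of post-order is the root; it splits in-order into left and right subtrees.
Root rose: left subtree has 5 nodes {elm, fern, kale, fig, lily}, right has 5 {plum, moss, hop, daisy, lime}.
  Root lily: left subtree has 4 nodes {elm, fern, kale, fig}, right has 0 { }.
    Root fern: left subtree has 1 node {elm}, right has 2 {kale, fig}.
      Root fig: left subtree has 1 node {kale}, right has 0 { }.
  Root hop: left subtree has 2 nodes {plum, moss}, right has 2 {daisy, lime}.
    Root moss: left subtree has 1 node {plum}, right has 0 { }.
    Root daisy: left subtree has 0 nodes { }, right has 1 {lime}.

rose lily fern elm fig kale hop moss plum daisy lime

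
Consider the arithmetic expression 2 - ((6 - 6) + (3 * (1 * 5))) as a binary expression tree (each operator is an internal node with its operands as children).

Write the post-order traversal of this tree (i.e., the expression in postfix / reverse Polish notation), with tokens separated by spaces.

2 6 6 - 3 1 5 * * + -

Post-order on an expression tree gives postfix notation: for each operator, emit left operand, right operand, then the operator.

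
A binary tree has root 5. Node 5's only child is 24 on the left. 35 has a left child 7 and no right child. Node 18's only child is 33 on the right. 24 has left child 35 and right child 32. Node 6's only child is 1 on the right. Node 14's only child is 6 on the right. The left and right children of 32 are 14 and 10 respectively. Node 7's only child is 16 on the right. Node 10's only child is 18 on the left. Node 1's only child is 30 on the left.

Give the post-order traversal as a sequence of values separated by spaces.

16 7 35 30 1 6 14 33 18 10 32 24 5

Post-order visits the left subtree, then the right subtree, then the node.
At 5: go left to 24.
  At 24: go left to 35.
    At 35: go left to 7.
      At 7: no left child.
      At 7: go right to 16.
        16 is a leaf — visit 16.
      Visit 7.
    At 35: no right child.
    Visit 35.
  At 24: go right to 32.
    At 32: go left to 14.
      At 14: no left child.
      At 14: go right to 6.
        At 6: no left child.
        At 6: go right to 1.
          At 1: go left to 30.
            30 is a leaf — visit 30.
          At 1: no right child.
          Visit 1.
        Visit 6.
      Visit 14.
    At 32: go right to 10.
      At 10: go left to 18.
        At 18: no left child.
        At 18: go right to 33.
          33 is a leaf — visit 33.
        Visit 18.
      At 10: no right child.
      Visit 10.
    Visit 32.
  Visit 24.
At 5: no right child.
Visit 5.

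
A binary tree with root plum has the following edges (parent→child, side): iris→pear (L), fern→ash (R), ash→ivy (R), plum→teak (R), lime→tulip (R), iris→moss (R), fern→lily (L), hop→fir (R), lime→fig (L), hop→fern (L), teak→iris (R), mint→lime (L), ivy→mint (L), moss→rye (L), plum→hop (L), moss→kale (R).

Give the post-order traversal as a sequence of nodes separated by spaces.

Post-order visits the left subtree, then the right subtree, then the node.
At plum: go left to hop.
  At hop: go left to fern.
    At fern: go left to lily.
      lily is a leaf — visit lily.
    At fern: go right to ash.
      At ash: no left child.
      At ash: go right to ivy.
        At ivy: go left to mint.
          At mint: go left to lime.
            At lime: go left to fig.
              fig is a leaf — visit fig.
            At lime: go right to tulip.
              tulip is a leaf — visit tulip.
            Visit lime.
          At mint: no right child.
          Visit mint.
        At ivy: no right child.
        Visit ivy.
      Visit ash.
    Visit fern.
  At hop: go right to fir.
    fir is a leaf — visit fir.
  Visit hop.
At plum: go right to teak.
  At teak: no left child.
  At teak: go right to iris.
    At iris: go left to pear.
      pear is a leaf — visit pear.
    At iris: go right to moss.
      At moss: go left to rye.
        rye is a leaf — visit rye.
      At moss: go right to kale.
        kale is a leaf — visit kale.
      Visit moss.
    Visit iris.
  Visit teak.
Visit plum.

lily fig tulip lime mint ivy ash fern fir hop pear rye kale moss iris teak plum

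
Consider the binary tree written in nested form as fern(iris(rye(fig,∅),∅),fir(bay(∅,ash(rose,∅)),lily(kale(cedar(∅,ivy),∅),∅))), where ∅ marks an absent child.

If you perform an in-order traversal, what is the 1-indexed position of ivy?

In-order visits the left subtree, then the node, then the right subtree.
At fern: go left to iris.
  At iris: go left to rye.
    At rye: go left to fig.
      fig is a leaf — visit fig.
    Visit rye.
    At rye: no right child.
  Visit iris.
  At iris: no right child.
Visit fern.
At fern: go right to fir.
  At fir: go left to bay.
    At bay: no left child.
    Visit bay.
    At bay: go right to ash.
      At ash: go left to rose.
        rose is a leaf — visit rose.
      Visit ash.
      At ash: no right child.
  Visit fir.
  At fir: go right to lily.
    At lily: go left to kale.
      At kale: go left to cedar.
        At cedar: no left child.
        Visit cedar.
        At cedar: go right to ivy.
          ivy is a leaf — visit ivy.
      Visit kale.
      At kale: no right child.
    Visit lily.
    At lily: no right child.
Full in-order sequence: fig, rye, iris, fern, bay, rose, ash, fir, cedar, ivy, kale, lily.

10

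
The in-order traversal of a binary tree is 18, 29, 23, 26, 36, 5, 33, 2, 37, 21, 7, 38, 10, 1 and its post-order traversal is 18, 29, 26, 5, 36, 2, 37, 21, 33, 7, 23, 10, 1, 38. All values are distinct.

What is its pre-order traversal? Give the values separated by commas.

The last element of post-order is the root; it splits in-order into left and right subtrees.
Root 38: left subtree has 11 nodes {18, 29, 23, 26, 36, 5, 33, 2, 37, 21, 7}, right has 2 {10, 1}.
  Root 23: left subtree has 2 nodes {18, 29}, right has 8 {26, 36, 5, 33, 2, 37, 21, 7}.
    Root 29: left subtree has 1 node {18}, right has 0 { }.
    Root 7: left subtree has 7 nodes {26, 36, 5, 33, 2, 37, 21}, right has 0 { }.
      Root 33: left subtree has 3 nodes {26, 36, 5}, right has 3 {2, 37, 21}.
        Root 36: left subtree has 1 node {26}, right has 1 {5}.
        Root 21: left subtree has 2 nodes {2, 37}, right has 0 { }.
          Root 37: left subtree has 1 node {2}, right has 0 { }.
  Root 1: left subtree has 1 node {10}, right has 0 { }.

38, 23, 29, 18, 7, 33, 36, 26, 5, 21, 37, 2, 1, 10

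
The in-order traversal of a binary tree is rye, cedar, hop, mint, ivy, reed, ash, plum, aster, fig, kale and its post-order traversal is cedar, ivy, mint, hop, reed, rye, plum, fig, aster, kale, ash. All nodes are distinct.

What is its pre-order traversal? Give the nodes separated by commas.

The last element of post-order is the root; it splits in-order into left and right subtrees.
Root ash: left subtree has 6 nodes {rye, cedar, hop, mint, ivy, reed}, right has 4 {plum, aster, fig, kale}.
  Root rye: left subtree has 0 nodes { }, right has 5 {cedar, hop, mint, ivy, reed}.
    Root reed: left subtree has 4 nodes {cedar, hop, mint, ivy}, right has 0 { }.
      Root hop: left subtree has 1 node {cedar}, right has 2 {mint, ivy}.
        Root mint: left subtree has 0 nodes { }, right has 1 {ivy}.
  Root kale: left subtree has 3 nodes {plum, aster, fig}, right has 0 { }.
    Root aster: left subtree has 1 node {plum}, right has 1 {fig}.

ash, rye, reed, hop, cedar, mint, ivy, kale, aster, plum, fig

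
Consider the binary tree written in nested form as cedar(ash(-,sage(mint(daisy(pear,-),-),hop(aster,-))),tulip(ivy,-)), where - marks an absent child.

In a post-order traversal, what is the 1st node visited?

Post-order visits the left subtree, then the right subtree, then the node.
At cedar: go left to ash.
  At ash: no left child.
  At ash: go right to sage.
    At sage: go left to mint.
      At mint: go left to daisy.
        At daisy: go left to pear.
          pear is a leaf — visit pear.
        At daisy: no right child.
        Visit daisy.
      At mint: no right child.
      Visit mint.
    At sage: go right to hop.
      At hop: go left to aster.
        aster is a leaf — visit aster.
      At hop: no right child.
      Visit hop.
    Visit sage.
  Visit ash.
At cedar: go right to tulip.
  At tulip: go left to ivy.
    ivy is a leaf — visit ivy.
  At tulip: no right child.
  Visit tulip.
Visit cedar.
Full post-order sequence: pear, daisy, mint, aster, hop, sage, ash, ivy, tulip, cedar.

pear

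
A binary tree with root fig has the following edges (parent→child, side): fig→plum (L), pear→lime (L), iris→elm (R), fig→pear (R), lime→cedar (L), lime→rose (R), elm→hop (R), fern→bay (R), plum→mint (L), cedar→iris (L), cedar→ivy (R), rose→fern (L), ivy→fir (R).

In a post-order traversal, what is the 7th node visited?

ivy

Post-order visits the left subtree, then the right subtree, then the node.
At fig: go left to plum.
  At plum: go left to mint.
    mint is a leaf — visit mint.
  At plum: no right child.
  Visit plum.
At fig: go right to pear.
  At pear: go left to lime.
    At lime: go left to cedar.
      At cedar: go left to iris.
        At iris: no left child.
        At iris: go right to elm.
          At elm: no left child.
          At elm: go right to hop.
            hop is a leaf — visit hop.
          Visit elm.
        Visit iris.
      At cedar: go right to ivy.
        At ivy: no left child.
        At ivy: go right to fir.
          fir is a leaf — visit fir.
        Visit ivy.
      Visit cedar.
    At lime: go right to rose.
      At rose: go left to fern.
        At fern: no left child.
        At fern: go right to bay.
          bay is a leaf — visit bay.
        Visit fern.
      At rose: no right child.
      Visit rose.
    Visit lime.
  At pear: no right child.
  Visit pear.
Visit fig.
Full post-order sequence: mint, plum, hop, elm, iris, fir, ivy, cedar, bay, fern, rose, lime, pear, fig.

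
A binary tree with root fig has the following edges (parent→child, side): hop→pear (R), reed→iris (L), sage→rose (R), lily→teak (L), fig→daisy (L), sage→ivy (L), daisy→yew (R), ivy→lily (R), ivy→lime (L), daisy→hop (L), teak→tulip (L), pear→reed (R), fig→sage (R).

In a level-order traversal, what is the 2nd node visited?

Level-order visits nodes level by level from the root, left to right within each level.
Level 0: fig
Level 1: daisy, sage
Level 2: hop, yew, ivy, rose
Level 3: pear, lime, lily
Level 4: reed, teak
Level 5: iris, tulip
Full level-order sequence: fig, daisy, sage, hop, yew, ivy, rose, pear, lime, lily, reed, teak, iris, tulip.

daisy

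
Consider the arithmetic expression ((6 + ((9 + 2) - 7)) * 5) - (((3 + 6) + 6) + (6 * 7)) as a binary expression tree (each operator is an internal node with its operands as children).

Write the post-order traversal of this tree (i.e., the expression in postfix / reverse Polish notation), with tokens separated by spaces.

Post-order on an expression tree gives postfix notation: for each operator, emit left operand, right operand, then the operator.

6 9 2 + 7 - + 5 * 3 6 + 6 + 6 7 * + -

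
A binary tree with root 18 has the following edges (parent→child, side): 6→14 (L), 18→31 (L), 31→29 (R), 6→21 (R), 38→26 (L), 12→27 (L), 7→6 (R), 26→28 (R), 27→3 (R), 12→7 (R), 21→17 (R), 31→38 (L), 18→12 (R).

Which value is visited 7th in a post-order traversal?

27

Post-order visits the left subtree, then the right subtree, then the node.
At 18: go left to 31.
  At 31: go left to 38.
    At 38: go left to 26.
      At 26: no left child.
      At 26: go right to 28.
        28 is a leaf — visit 28.
      Visit 26.
    At 38: no right child.
    Visit 38.
  At 31: go right to 29.
    29 is a leaf — visit 29.
  Visit 31.
At 18: go right to 12.
  At 12: go left to 27.
    At 27: no left child.
    At 27: go right to 3.
      3 is a leaf — visit 3.
    Visit 27.
  At 12: go right to 7.
    At 7: no left child.
    At 7: go right to 6.
      At 6: go left to 14.
        14 is a leaf — visit 14.
      At 6: go right to 21.
        At 21: no left child.
        At 21: go right to 17.
          17 is a leaf — visit 17.
        Visit 21.
      Visit 6.
    Visit 7.
  Visit 12.
Visit 18.
Full post-order sequence: 28, 26, 38, 29, 31, 3, 27, 14, 17, 21, 6, 7, 12, 18.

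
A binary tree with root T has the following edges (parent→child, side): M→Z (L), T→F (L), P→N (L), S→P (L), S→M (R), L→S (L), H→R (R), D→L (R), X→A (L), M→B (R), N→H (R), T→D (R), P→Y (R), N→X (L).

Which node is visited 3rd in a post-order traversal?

X

Post-order visits the left subtree, then the right subtree, then the node.
At T: go left to F.
  F is a leaf — visit F.
At T: go right to D.
  At D: no left child.
  At D: go right to L.
    At L: go left to S.
      At S: go left to P.
        At P: go left to N.
          At N: go left to X.
            At X: go left to A.
              A is a leaf — visit A.
            At X: no right child.
            Visit X.
          At N: go right to H.
            At H: no left child.
            At H: go right to R.
              R is a leaf — visit R.
            Visit H.
          Visit N.
        At P: go right to Y.
          Y is a leaf — visit Y.
        Visit P.
      At S: go right to M.
        At M: go left to Z.
          Z is a leaf — visit Z.
        At M: go right to B.
          B is a leaf — visit B.
        Visit M.
      Visit S.
    At L: no right child.
    Visit L.
  Visit D.
Visit T.
Full post-order sequence: F, A, X, R, H, N, Y, P, Z, B, M, S, L, D, T.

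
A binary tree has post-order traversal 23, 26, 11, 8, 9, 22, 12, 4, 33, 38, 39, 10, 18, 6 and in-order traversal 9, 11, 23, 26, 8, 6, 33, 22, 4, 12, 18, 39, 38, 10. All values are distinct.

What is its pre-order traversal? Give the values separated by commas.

The last element of post-order is the root; it splits in-order into left and right subtrees.
Root 6: left subtree has 5 nodes {9, 11, 23, 26, 8}, right has 8 {33, 22, 4, 12, 18, 39, 38, 10}.
  Root 9: left subtree has 0 nodes { }, right has 4 {11, 23, 26, 8}.
    Root 8: left subtree has 3 nodes {11, 23, 26}, right has 0 { }.
      Root 11: left subtree has 0 nodes { }, right has 2 {23, 26}.
        Root 26: left subtree has 1 node {23}, right has 0 { }.
  Root 18: left subtree has 4 nodes {33, 22, 4, 12}, right has 3 {39, 38, 10}.
    Root 33: left subtree has 0 nodes { }, right has 3 {22, 4, 12}.
      Root 4: left subtree has 1 node {22}, right has 1 {12}.
    Root 10: left subtree has 2 nodes {39, 38}, right has 0 { }.
      Root 39: left subtree has 0 nodes { }, right has 1 {38}.

6, 9, 8, 11, 26, 23, 18, 33, 4, 22, 12, 10, 39, 38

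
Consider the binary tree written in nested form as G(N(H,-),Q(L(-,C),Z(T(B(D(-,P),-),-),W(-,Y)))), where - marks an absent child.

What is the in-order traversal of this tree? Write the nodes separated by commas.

In-order visits the left subtree, then the node, then the right subtree.
At G: go left to N.
  At N: go left to H.
    H is a leaf — visit H.
  Visit N.
  At N: no right child.
Visit G.
At G: go right to Q.
  At Q: go left to L.
    At L: no left child.
    Visit L.
    At L: go right to C.
      C is a leaf — visit C.
  Visit Q.
  At Q: go right to Z.
    At Z: go left to T.
      At T: go left to B.
        At B: go left to D.
          At D: no left child.
          Visit D.
          At D: go right to P.
            P is a leaf — visit P.
        Visit B.
        At B: no right child.
      Visit T.
      At T: no right child.
    Visit Z.
    At Z: go right to W.
      At W: no left child.
      Visit W.
      At W: go right to Y.
        Y is a leaf — visit Y.

H, N, G, L, C, Q, D, P, B, T, Z, W, Y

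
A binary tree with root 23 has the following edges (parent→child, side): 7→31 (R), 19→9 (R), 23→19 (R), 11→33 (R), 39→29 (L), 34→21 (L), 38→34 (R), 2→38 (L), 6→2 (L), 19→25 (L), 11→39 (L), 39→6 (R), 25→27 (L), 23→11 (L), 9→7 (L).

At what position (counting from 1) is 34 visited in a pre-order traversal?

Pre-order visits the node, then its left subtree, then its right subtree.
Visit 23.
At 23: go left to 11.
  Visit 11.
  At 11: go left to 39.
    Visit 39.
    At 39: go left to 29.
      29 is a leaf — visit 29.
    At 39: go right to 6.
      Visit 6.
      At 6: go left to 2.
        Visit 2.
        At 2: go left to 38.
          Visit 38.
          At 38: no left child.
          At 38: go right to 34.
            Visit 34.
            At 34: go left to 21.
              21 is a leaf — visit 21.
            At 34: no right child.
        At 2: no right child.
      At 6: no right child.
  At 11: go right to 33.
    33 is a leaf — visit 33.
At 23: go right to 19.
  Visit 19.
  At 19: go left to 25.
    Visit 25.
    At 25: go left to 27.
      27 is a leaf — visit 27.
    At 25: no right child.
  At 19: go right to 9.
    Visit 9.
    At 9: go left to 7.
      Visit 7.
      At 7: no left child.
      At 7: go right to 31.
        31 is a leaf — visit 31.
    At 9: no right child.
Full pre-order sequence: 23, 11, 39, 29, 6, 2, 38, 34, 21, 33, 19, 25, 27, 9, 7, 31.

8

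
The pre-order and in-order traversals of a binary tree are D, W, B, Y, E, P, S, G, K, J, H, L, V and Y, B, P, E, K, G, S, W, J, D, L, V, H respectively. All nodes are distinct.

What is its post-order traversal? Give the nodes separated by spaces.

Y P K G S E B J W V L H D

The first element of pre-order is the root; it splits in-order into left and right subtrees.
Root D: left subtree has 9 nodes {Y, B, P, E, K, G, S, W, J}, right has 3 {L, V, H}.
  Root W: left subtree has 7 nodes {Y, B, P, E, K, G, S}, right has 1 {J}.
    Root B: left subtree has 1 node {Y}, right has 5 {P, E, K, G, S}.
      Root E: left subtree has 1 node {P}, right has 3 {K, G, S}.
        Root S: left subtree has 2 nodes {K, G}, right has 0 { }.
          Root G: left subtree has 1 node {K}, right has 0 { }.
  Root H: left subtree has 2 nodes {L, V}, right has 0 { }.
    Root L: left subtree has 0 nodes { }, right has 1 {V}.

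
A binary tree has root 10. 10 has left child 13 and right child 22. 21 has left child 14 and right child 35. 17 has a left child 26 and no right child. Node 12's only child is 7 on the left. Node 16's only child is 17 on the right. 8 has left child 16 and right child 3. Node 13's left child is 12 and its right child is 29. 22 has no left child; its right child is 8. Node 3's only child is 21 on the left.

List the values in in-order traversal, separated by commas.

In-order visits the left subtree, then the node, then the right subtree.
At 10: go left to 13.
  At 13: go left to 12.
    At 12: go left to 7.
      7 is a leaf — visit 7.
    Visit 12.
    At 12: no right child.
  Visit 13.
  At 13: go right to 29.
    29 is a leaf — visit 29.
Visit 10.
At 10: go right to 22.
  At 22: no left child.
  Visit 22.
  At 22: go right to 8.
    At 8: go left to 16.
      At 16: no left child.
      Visit 16.
      At 16: go right to 17.
        At 17: go left to 26.
          26 is a leaf — visit 26.
        Visit 17.
        At 17: no right child.
    Visit 8.
    At 8: go right to 3.
      At 3: go left to 21.
        At 21: go left to 14.
          14 is a leaf — visit 14.
        Visit 21.
        At 21: go right to 35.
          35 is a leaf — visit 35.
      Visit 3.
      At 3: no right child.

7, 12, 13, 29, 10, 22, 16, 26, 17, 8, 14, 21, 35, 3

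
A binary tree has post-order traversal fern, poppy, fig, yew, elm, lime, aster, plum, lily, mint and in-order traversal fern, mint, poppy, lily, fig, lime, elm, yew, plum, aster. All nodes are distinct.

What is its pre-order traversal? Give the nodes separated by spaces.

mint fern lily poppy plum lime fig elm yew aster

The last element of post-order is the root; it splits in-order into left and right subtrees.
Root mint: left subtree has 1 node {fern}, right has 8 {poppy, lily, fig, lime, elm, yew, plum, aster}.
  Root lily: left subtree has 1 node {poppy}, right has 6 {fig, lime, elm, yew, plum, aster}.
    Root plum: left subtree has 4 nodes {fig, lime, elm, yew}, right has 1 {aster}.
      Root lime: left subtree has 1 node {fig}, right has 2 {elm, yew}.
        Root elm: left subtree has 0 nodes { }, right has 1 {yew}.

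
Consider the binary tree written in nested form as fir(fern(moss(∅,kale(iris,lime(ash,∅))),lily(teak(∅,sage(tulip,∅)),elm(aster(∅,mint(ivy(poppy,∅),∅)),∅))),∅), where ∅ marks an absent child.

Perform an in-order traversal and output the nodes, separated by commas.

moss, iris, kale, ash, lime, fern, teak, tulip, sage, lily, aster, poppy, ivy, mint, elm, fir

In-order visits the left subtree, then the node, then the right subtree.
At fir: go left to fern.
  At fern: go left to moss.
    At moss: no left child.
    Visit moss.
    At moss: go right to kale.
      At kale: go left to iris.
        iris is a leaf — visit iris.
      Visit kale.
      At kale: go right to lime.
        At lime: go left to ash.
          ash is a leaf — visit ash.
        Visit lime.
        At lime: no right child.
  Visit fern.
  At fern: go right to lily.
    At lily: go left to teak.
      At teak: no left child.
      Visit teak.
      At teak: go right to sage.
        At sage: go left to tulip.
          tulip is a leaf — visit tulip.
        Visit sage.
        At sage: no right child.
    Visit lily.
    At lily: go right to elm.
      At elm: go left to aster.
        At aster: no left child.
        Visit aster.
        At aster: go right to mint.
          At mint: go left to ivy.
            At ivy: go left to poppy.
              poppy is a leaf — visit poppy.
            Visit ivy.
            At ivy: no right child.
          Visit mint.
          At mint: no right child.
      Visit elm.
      At elm: no right child.
Visit fir.
At fir: no right child.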